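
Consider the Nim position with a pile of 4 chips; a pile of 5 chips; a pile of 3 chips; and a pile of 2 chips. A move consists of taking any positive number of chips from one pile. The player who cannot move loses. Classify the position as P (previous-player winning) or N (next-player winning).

Compute the nim-sum pairwise:
4 ⊕ 5 = 1
1 ⊕ 3 = 2
2 ⊕ 2 = 0
The nim-sum is 0, so this is a P-position: the player to move is in a losing position under optimal play.

P-position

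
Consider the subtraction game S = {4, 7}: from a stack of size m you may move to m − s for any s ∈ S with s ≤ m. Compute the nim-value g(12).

0

Compute g(0), g(1), … for moves {4, 7}:
g(0) = mex{} = 0
g(1) = mex{} = 0
g(2) = mex{} = 0
g(3) = mex{} = 0
g(4) = mex{0} = 1
g(5) = mex{0} = 1
g(6) = mex{0} = 1
g(7) = mex{0} = 1
g(8) = mex{0,1} = 2
g(9) = mex{0,1} = 2
g(10) = mex{0,1} = 2
g(11) = mex{1} = 0
g(12) = mex{1,2} = 0
So g(12) = 0.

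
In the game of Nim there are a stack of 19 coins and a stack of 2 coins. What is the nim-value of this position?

17

Compute the nim-sum pairwise:
19 ^ 2 = 17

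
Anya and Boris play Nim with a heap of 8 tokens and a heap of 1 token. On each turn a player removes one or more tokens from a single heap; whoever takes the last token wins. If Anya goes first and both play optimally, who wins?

Write each in binary and XOR column by column:
  1000  (8)
  0001  (1)
  ----
  1001  (9)
The nim-sum is 9 ≠ 0, so this is an N-position: the player to move can win; Anya has a winning move.

Anya wins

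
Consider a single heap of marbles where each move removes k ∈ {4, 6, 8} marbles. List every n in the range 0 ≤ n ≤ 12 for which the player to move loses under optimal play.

Compute g(0), g(1), … for moves {4, 6, 8}:
g(0) = mex{} = 0
g(1) = mex{} = 0
g(2) = mex{} = 0
g(3) = mex{} = 0
g(4) = mex{0} = 1
g(5) = mex{0} = 1
g(6) = mex{0} = 1
g(7) = mex{0} = 1
g(8) = mex{0,1} = 2
g(9) = mex{0,1} = 2
g(10) = mex{0,1} = 2
g(11) = mex{0,1} = 2
g(12) = mex{1,2} = 0
The P-positions (g = 0) in 0..12 are 0, 1, 2, 3, 12.

0, 1, 2, 3, 12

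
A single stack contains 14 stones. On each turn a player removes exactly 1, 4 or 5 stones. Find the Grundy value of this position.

Grundy values for subtraction set {1, 4, 5}:
g(0) = mex{} = 0
g(1) = mex{0} = 1
g(2) = mex{1} = 0
g(3) = mex{0} = 1
g(4) = mex{0,1} = 2
g(5) = mex{0,1,2} = 3
g(6) = mex{0,1,3} = 2
g(7) = mex{0,1,2} = 3
g(8) = mex{1,2,3} = 0
g(9) = mex{0,2,3} = 1
g(10) = mex{1,2,3} = 0
g(11) = mex{0,2,3} = 1
g(12) = mex{0,1,3} = 2
g(13) = mex{0,1,2} = 3
g(14) = mex{0,1,3} = 2
So g(14) = 2.

2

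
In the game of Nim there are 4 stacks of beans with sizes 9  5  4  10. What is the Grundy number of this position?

2

Bitwise XOR of the heap sizes:
  1001  (9)
  0101  (5)
  0100  (4)
  1010  (10)
  ----
  0010  (2)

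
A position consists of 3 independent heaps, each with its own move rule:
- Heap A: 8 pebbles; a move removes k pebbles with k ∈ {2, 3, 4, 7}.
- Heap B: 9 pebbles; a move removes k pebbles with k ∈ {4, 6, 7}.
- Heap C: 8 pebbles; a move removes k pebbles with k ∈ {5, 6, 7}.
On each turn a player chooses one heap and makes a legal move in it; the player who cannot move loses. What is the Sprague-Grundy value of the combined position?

For heap A, compute g(0), g(1), … with moves {2, 3, 4, 7}:
g(0) = mex{} = 0
g(1) = mex{} = 0
g(2) = mex{0} = 1
g(3) = mex{0} = 1
g(4) = mex{0,1} = 2
g(5) = mex{0,1} = 2
g(6) = mex{1,2} = 0
g(7) = mex{0,1,2} = 3
g(8) = mex{0,2} = 1
So g(8) = 1.
Grundy values for heap B (subtraction set {4, 6, 7}):
k:     0  1  2  3  4  5  6  7  8  9
g(k):  0  0  0  0  1  1  1  1  2  2
So g(9) = 2.
For heap C, compute g(0), g(1), … with moves {5, 6, 7}:
g(0) = mex{} = 0
g(1) = mex{} = 0
g(2) = mex{} = 0
g(3) = mex{} = 0
g(4) = mex{} = 0
g(5) = mex{0} = 1
g(6) = mex{0} = 1
g(7) = mex{0} = 1
g(8) = mex{0} = 1
So g(8) = 1.
The value of a disjunctive sum is the nim-sum of the parts.
Combined value = 1 XOR 2 XOR 1 = 2.

2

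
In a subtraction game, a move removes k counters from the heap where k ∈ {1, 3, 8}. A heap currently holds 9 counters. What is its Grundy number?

3

Grundy values for subtraction set {1, 3, 8}:
k:     0  1  2  3  4  5  6  7  8  9
g(k):  0  1  0  1  0  1  0  1  2  3
So g(9) = 3.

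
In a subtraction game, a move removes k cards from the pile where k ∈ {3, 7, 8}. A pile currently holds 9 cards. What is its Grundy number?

1

Grundy values for subtraction set {3, 7, 8}:
g(0) = mex{} = 0
g(1) = mex{} = 0
g(2) = mex{} = 0
g(3) = mex{0} = 1
g(4) = mex{0} = 1
g(5) = mex{0} = 1
g(6) = mex{1} = 0
g(7) = mex{0,1} = 2
g(8) = mex{0,1} = 2
g(9) = mex{0} = 1
So g(9) = 1.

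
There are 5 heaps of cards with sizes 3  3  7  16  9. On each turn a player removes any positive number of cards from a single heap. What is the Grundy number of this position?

30

Nim-sum: 3 XOR 3 XOR 7 XOR 16 XOR 9 = 30.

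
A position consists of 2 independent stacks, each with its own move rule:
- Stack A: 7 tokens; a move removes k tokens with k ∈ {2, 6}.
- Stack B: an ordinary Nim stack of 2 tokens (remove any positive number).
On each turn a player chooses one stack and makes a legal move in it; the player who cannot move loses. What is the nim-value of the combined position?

Build the Grundy sequence for stack A with g(k) = mex{g(k−s) : s ∈ {2, 6}, s ≤ k}:
k:     0  1  2  3  4  5  6  7
g(k):  0  0  1  1  0  0  1  1
So g(7) = 1.
Stack B is a plain Nim stack of size 2, so its Grundy value is 2.
The value of a disjunctive sum is the nim-sum of the parts.
Combined value = 1 ⊕ 2 = 3.

3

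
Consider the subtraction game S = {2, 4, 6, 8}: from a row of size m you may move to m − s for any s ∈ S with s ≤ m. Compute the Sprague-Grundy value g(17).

3

Grundy values for subtraction set {2, 4, 6, 8}:
k:     0  1  2  3  4  5  6  7  8  9 10 11 12 13 14 15 16 17
g(k):  0  0  1  1  2  2  3  3  4  4  0  0  1  1  2  2  3  3
So g(17) = 3.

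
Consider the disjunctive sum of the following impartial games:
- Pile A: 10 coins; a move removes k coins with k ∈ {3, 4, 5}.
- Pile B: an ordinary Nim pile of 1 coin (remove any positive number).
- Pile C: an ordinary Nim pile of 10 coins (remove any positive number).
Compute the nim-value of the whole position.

11

Build the Grundy sequence for pile A with g(k) = mex{g(k−s) : s ∈ {3, 4, 5}, s ≤ k}:
k:     0  1  2  3  4  5  6  7  8  9 10
g(k):  0  0  0  1  1  1  2  2  0  0  0
So g(10) = 0.
Pile B is a plain Nim pile of size 1, so its Grundy value is 1.
Pile C is a plain Nim pile of size 10, so its Grundy value is 10.
By the Sprague-Grundy theorem, the Grundy value of a sum of independent games is the XOR of the component values.
Combined value = 0 ⊕ 1 ⊕ 10 = 11.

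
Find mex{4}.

0

0 is not in the set, so the mex is 0.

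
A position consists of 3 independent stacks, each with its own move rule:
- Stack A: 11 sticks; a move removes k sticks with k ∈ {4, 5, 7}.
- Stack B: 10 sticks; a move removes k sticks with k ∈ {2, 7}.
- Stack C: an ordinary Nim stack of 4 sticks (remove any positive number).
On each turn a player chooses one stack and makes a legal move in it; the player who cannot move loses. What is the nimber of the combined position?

For stack A, compute g(0), g(1), … with moves {4, 5, 7}:
g(0) = mex{} = 0
g(1) = mex{} = 0
g(2) = mex{} = 0
g(3) = mex{} = 0
g(4) = mex{0} = 1
g(5) = mex{0} = 1
g(6) = mex{0} = 1
g(7) = mex{0} = 1
g(8) = mex{0,1} = 2
g(9) = mex{0,1} = 2
g(10) = mex{0,1} = 2
g(11) = mex{1} = 0
So g(11) = 0.
For stack B, compute g(0), g(1), … with moves {2, 7}:
g(0) = mex{} = 0
g(1) = mex{} = 0
g(2) = mex{0} = 1
g(3) = mex{0} = 1
g(4) = mex{1} = 0
g(5) = mex{1} = 0
g(6) = mex{0} = 1
g(7) = mex{0} = 1
g(8) = mex{0,1} = 2
g(9) = mex{1} = 0
g(10) = mex{1,2} = 0
So g(10) = 0.
Stack C is a plain Nim stack of size 4, so its Grundy value is 4.
By the Sprague-Grundy theorem, the Grundy value of a sum of independent games is the XOR of the component values.
Combined value = 0 ⊕ 0 ⊕ 4 = 4.

4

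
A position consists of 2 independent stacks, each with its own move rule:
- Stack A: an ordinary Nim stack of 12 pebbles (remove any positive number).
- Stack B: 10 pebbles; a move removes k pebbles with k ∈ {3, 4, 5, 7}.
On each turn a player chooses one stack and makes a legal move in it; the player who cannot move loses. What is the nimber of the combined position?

Stack A is a plain Nim stack of size 12, so its Grundy value is 12.
Build the Grundy sequence for stack B with g(k) = mex{g(k−s) : s ∈ {3, 4, 5, 7}, s ≤ k}:
g(0) = mex{} = 0
g(1) = mex{} = 0
g(2) = mex{} = 0
g(3) = mex{0} = 1
g(4) = mex{0} = 1
g(5) = mex{0} = 1
g(6) = mex{0,1} = 2
g(7) = mex{0,1} = 2
g(8) = mex{0,1} = 2
g(9) = mex{0,1,2} = 3
g(10) = mex{1,2} = 0
So g(10) = 0.
The value of a disjunctive sum is the nim-sum of the parts.
Combined value = 12 XOR 0 = 12.

12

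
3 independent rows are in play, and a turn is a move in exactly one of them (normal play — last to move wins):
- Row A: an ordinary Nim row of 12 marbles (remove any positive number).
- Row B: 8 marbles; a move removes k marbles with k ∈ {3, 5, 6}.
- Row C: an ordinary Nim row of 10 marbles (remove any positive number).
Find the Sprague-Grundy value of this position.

4

Row A is a plain Nim row of size 12, so its Grundy value is 12.
Grundy values for row B (subtraction set {3, 5, 6}):
g(0) = mex{} = 0
g(1) = mex{} = 0
g(2) = mex{} = 0
g(3) = mex{0} = 1
g(4) = mex{0} = 1
g(5) = mex{0} = 1
g(6) = mex{0,1} = 2
g(7) = mex{0,1} = 2
g(8) = mex{0,1} = 2
So g(8) = 2.
Row C is a plain Nim row of size 10, so its Grundy value is 10.
The value of a disjunctive sum is the nim-sum of the parts.
Combined value = 12 XOR 2 XOR 10 = 4.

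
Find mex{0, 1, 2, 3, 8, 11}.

4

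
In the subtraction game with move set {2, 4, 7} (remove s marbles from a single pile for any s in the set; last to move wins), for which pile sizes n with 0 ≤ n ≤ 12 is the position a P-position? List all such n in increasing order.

0, 1, 6, 9, 12

Build the Grundy sequence with g(k) = mex{g(k−s) : s ∈ {2, 4, 7}, s ≤ k}:
g(0) = mex{} = 0
g(1) = mex{} = 0
g(2) = mex{0} = 1
g(3) = mex{0} = 1
g(4) = mex{0,1} = 2
g(5) = mex{0,1} = 2
g(6) = mex{1,2} = 0
g(7) = mex{0,1,2} = 3
g(8) = mex{0,2} = 1
g(9) = mex{1,2,3} = 0
g(10) = mex{0,1} = 2
g(11) = mex{0,2,3} = 1
g(12) = mex{1,2} = 0
The P-positions (g = 0) in 0..12 are 0, 1, 6, 9, 12.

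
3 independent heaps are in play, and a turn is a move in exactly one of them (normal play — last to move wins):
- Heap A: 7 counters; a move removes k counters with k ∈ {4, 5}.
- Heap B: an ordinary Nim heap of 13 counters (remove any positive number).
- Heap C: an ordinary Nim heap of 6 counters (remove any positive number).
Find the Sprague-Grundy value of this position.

10

Grundy values for heap A (subtraction set {4, 5}):
g(0) = mex{} = 0
g(1) = mex{} = 0
g(2) = mex{} = 0
g(3) = mex{} = 0
g(4) = mex{0} = 1
g(5) = mex{0} = 1
g(6) = mex{0} = 1
g(7) = mex{0} = 1
So g(7) = 1.
Heap B is a plain Nim heap of size 13, so its Grundy value is 13.
Heap C is a plain Nim heap of size 6, so its Grundy value is 6.
By the Sprague-Grundy theorem, the Grundy value of a sum of independent games is the XOR of the component values.
Combined value = 1 ⊕ 13 ⊕ 6 = 10.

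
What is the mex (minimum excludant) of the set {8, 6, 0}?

1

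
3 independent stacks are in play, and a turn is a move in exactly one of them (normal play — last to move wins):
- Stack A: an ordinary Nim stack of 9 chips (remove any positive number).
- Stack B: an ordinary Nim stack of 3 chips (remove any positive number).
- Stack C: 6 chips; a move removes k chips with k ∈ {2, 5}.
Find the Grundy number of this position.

Stack A is a plain Nim stack of size 9, so its Grundy value is 9.
Stack B is a plain Nim stack of size 3, so its Grundy value is 3.
Grundy values for stack C (subtraction set {2, 5}):
k:     0  1  2  3  4  5  6
g(k):  0  0  1  1  0  2  1
So g(6) = 1.
By the Sprague-Grundy theorem, the Grundy value of a sum of independent games is the XOR of the component values.
Combined value = 9 XOR 3 XOR 1 = 11.

11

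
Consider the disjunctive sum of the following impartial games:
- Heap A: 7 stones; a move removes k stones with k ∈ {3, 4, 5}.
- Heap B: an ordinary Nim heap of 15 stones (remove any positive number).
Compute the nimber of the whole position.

13

For heap A, compute g(0), g(1), … with moves {3, 4, 5}:
g(0) = mex{} = 0
g(1) = mex{} = 0
g(2) = mex{} = 0
g(3) = mex{0} = 1
g(4) = mex{0} = 1
g(5) = mex{0} = 1
g(6) = mex{0,1} = 2
g(7) = mex{0,1} = 2
So g(7) = 2.
Heap B is a plain Nim heap of size 15, so its Grundy value is 15.
The value of a disjunctive sum is the nim-sum of the parts.
Combined value = 2 XOR 15 = 13.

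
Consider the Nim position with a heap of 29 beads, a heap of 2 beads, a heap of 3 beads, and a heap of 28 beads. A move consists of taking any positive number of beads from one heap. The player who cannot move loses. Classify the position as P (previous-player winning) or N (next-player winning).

P-position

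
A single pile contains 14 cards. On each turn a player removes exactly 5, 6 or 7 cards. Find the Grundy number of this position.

Compute g(0), g(1), … for moves {5, 6, 7}:
g(0) = mex{} = 0
g(1) = mex{} = 0
g(2) = mex{} = 0
g(3) = mex{} = 0
g(4) = mex{} = 0
g(5) = mex{0} = 1
g(6) = mex{0} = 1
g(7) = mex{0} = 1
g(8) = mex{0} = 1
g(9) = mex{0} = 1
g(10) = mex{0,1} = 2
g(11) = mex{0,1} = 2
g(12) = mex{1} = 0
g(13) = mex{1} = 0
g(14) = mex{1} = 0
So g(14) = 0.

0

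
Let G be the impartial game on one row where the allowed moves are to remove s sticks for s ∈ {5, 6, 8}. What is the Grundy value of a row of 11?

2

Build the Grundy sequence with g(k) = mex{g(k−s) : s ∈ {5, 6, 8}, s ≤ k}:
g(0) = mex{} = 0
g(1) = mex{} = 0
g(2) = mex{} = 0
g(3) = mex{} = 0
g(4) = mex{} = 0
g(5) = mex{0} = 1
g(6) = mex{0} = 1
g(7) = mex{0} = 1
g(8) = mex{0} = 1
g(9) = mex{0} = 1
g(10) = mex{0,1} = 2
g(11) = mex{0,1} = 2
So g(11) = 2.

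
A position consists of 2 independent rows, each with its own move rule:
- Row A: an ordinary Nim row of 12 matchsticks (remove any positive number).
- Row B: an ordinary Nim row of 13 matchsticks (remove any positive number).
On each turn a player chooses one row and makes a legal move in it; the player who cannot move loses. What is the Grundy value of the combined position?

1

Row A is a plain Nim row of size 12, so its Grundy value is 12.
Row B is a plain Nim row of size 13, so its Grundy value is 13.
By the Sprague-Grundy theorem, the Grundy value of a sum of independent games is the XOR of the component values.
Combined value = 12 ⊕ 13 = 1.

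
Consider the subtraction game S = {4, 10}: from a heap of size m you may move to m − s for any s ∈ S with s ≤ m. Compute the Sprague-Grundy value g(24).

2

Build the Grundy sequence with g(k) = mex{g(k−s) : s ∈ {4, 10}, s ≤ k}:
k:     0  1  2  3  4  5  6  7  8  9 10 11 12 13 14 15 16 17 18 19 20 21 22 23 24
g(k):  0  0  0  0  1  1  1  1  0  0  2  2  1  1  0  0  0  0  1  1  1  1  0  0  2
So g(24) = 2.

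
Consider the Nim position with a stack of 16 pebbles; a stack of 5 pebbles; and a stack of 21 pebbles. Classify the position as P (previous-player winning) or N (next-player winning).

P-position

Nim-sum: 16 ^ 5 ^ 21 = 0.
The nim-sum is 0, so this is a P-position: the player to move is in a losing position under optimal play.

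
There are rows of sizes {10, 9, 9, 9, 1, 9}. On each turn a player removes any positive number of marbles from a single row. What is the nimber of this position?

11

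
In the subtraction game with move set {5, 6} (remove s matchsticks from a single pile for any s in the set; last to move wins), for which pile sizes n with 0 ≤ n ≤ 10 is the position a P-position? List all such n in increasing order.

0, 1, 2, 3, 4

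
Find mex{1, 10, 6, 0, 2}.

3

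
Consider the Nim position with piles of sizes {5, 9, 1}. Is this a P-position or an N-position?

N-position

Bitwise XOR of the heap sizes:
  0101  (5)
  1001  (9)
  0001  (1)
  ----
  1101  (13)
The nim-sum is 13 ≠ 0, so this is an N-position: the player to move can win.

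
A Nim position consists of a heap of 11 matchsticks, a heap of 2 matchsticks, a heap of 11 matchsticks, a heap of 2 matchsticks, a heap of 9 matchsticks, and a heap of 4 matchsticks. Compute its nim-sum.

13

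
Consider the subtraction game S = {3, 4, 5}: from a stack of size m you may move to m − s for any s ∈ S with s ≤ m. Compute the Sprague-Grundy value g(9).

Compute g(0), g(1), … for moves {3, 4, 5}:
g(0) = mex{} = 0
g(1) = mex{} = 0
g(2) = mex{} = 0
g(3) = mex{0} = 1
g(4) = mex{0} = 1
g(5) = mex{0} = 1
g(6) = mex{0,1} = 2
g(7) = mex{0,1} = 2
g(8) = mex{1} = 0
g(9) = mex{1,2} = 0
So g(9) = 0.

0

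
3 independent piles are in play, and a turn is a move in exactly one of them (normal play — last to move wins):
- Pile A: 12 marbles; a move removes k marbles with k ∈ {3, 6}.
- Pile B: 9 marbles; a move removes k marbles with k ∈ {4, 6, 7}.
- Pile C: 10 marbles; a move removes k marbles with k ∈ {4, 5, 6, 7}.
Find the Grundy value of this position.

1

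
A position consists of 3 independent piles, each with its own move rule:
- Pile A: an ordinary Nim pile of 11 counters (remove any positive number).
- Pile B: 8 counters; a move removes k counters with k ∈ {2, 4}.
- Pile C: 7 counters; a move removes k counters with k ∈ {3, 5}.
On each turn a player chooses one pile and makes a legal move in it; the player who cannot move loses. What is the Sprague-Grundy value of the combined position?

8

Pile A is a plain Nim pile of size 11, so its Grundy value is 11.
Build the Grundy sequence for pile B with g(k) = mex{g(k−s) : s ∈ {2, 4}, s ≤ k}:
k:     0  1  2  3  4  5  6  7  8
g(k):  0  0  1  1  2  2  0  0  1
So g(8) = 1.
Grundy values for pile C (subtraction set {3, 5}):
k:     0  1  2  3  4  5  6  7
g(k):  0  0  0  1  1  1  2  2
So g(7) = 2.
By the Sprague-Grundy theorem, the Grundy value of a sum of independent games is the XOR of the component values.
Combined value = 11 ⊕ 1 ⊕ 2 = 8.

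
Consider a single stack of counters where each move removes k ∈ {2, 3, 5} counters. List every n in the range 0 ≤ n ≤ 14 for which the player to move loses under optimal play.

0, 1, 7, 8, 14

Build the Grundy sequence with g(k) = mex{g(k−s) : s ∈ {2, 3, 5}, s ≤ k}:
k:     0  1  2  3  4  5  6  7  8  9 10 11 12 13 14
g(k):  0  0  1  1  2  2  3  0  0  1  1  2  2  3  0
The P-positions (g = 0) in 0..14 are 0, 1, 7, 8, 14.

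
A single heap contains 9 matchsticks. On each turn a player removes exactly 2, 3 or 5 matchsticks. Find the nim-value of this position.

Compute g(0), g(1), … for moves {2, 3, 5}:
k:     0  1  2  3  4  5  6  7  8  9
g(k):  0  0  1  1  2  2  3  0  0  1
So g(9) = 1.

1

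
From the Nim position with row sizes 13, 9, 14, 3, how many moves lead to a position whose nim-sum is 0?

In binary:
  1101  (13)
  1001  (9)
  1110  (14)
  0011  (3)
  ----
  1001  (9)
The overall nim-sum is X = 9. A row of size p has a winning move iff p XOR X < p (reduce it to p XOR X).
  13: 13 XOR 9 = 4 < 13 — winning move (to 4).
  9: 9 XOR 9 = 0 < 9 — winning move (to 0).
  14: 14 XOR 9 = 7 < 14 — winning move (to 7).
  3: 3 XOR 9 = 10 ≥ 3 — no move.
That gives 3 winning moves.

3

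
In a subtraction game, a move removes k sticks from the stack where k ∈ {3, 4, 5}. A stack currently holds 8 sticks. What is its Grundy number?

Compute g(0), g(1), … for moves {3, 4, 5}:
g(0) = mex{} = 0
g(1) = mex{} = 0
g(2) = mex{} = 0
g(3) = mex{0} = 1
g(4) = mex{0} = 1
g(5) = mex{0} = 1
g(6) = mex{0,1} = 2
g(7) = mex{0,1} = 2
g(8) = mex{1} = 0
So g(8) = 0.

0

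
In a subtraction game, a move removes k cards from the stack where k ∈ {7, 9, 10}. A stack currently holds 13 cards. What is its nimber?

1

Grundy values for subtraction set {7, 9, 10}:
k:     0  1  2  3  4  5  6  7  8  9 10 11 12 13
g(k):  0  0  0  0  0  0  0  1  1  1  1  1  1  1
So g(13) = 1.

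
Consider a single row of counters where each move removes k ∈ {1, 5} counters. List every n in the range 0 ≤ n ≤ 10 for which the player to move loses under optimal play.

0, 2, 4, 6, 8, 10

Grundy values for subtraction set {1, 5}:
k:     0  1  2  3  4  5  6  7  8  9 10
g(k):  0  1  0  1  0  1  0  1  0  1  0
The P-positions (g = 0) in 0..10 are 0, 2, 4, 6, 8, 10.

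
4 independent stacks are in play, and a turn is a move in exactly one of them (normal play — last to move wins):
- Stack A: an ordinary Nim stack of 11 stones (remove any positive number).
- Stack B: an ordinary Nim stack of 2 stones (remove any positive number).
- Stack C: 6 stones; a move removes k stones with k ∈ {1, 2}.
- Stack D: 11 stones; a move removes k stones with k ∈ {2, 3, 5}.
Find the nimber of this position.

Stack A is a plain Nim stack of size 11, so its Grundy value is 11.
Stack B is a plain Nim stack of size 2, so its Grundy value is 2.
Grundy values for stack C (subtraction set {1, 2}):
k:     0  1  2  3  4  5  6
g(k):  0  1  2  0  1  2  0
So g(6) = 0.
Build the Grundy sequence for stack D with g(k) = mex{g(k−s) : s ∈ {2, 3, 5}, s ≤ k}:
k:     0  1  2  3  4  5  6  7  8  9 10 11
g(k):  0  0  1  1  2  2  3  0  0  1  1  2
So g(11) = 2.
By the Sprague-Grundy theorem, the Grundy value of a sum of independent games is the XOR of the component values.
Combined value = 11 ⊕ 2 ⊕ 0 ⊕ 2 = 11.

11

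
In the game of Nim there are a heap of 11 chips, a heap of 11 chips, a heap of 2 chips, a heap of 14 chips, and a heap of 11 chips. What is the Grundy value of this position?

Nim-sum: 11 ^ 11 ^ 2 ^ 14 ^ 11 = 7.

7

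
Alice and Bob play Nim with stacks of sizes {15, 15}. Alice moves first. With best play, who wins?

Bob wins

Compute the nim-sum pairwise:
15 ⊕ 15 = 0
The nim-sum is 0, so this is a P-position: the player to move is in a losing position under optimal play; Alice is about to move from it and so loses — Bob wins.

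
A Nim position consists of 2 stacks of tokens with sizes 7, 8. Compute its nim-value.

Nim-sum: 7 ^ 8 = 15.

15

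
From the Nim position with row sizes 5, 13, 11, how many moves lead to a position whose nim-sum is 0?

1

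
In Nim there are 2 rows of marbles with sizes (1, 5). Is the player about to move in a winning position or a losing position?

Winning position

Compute the nim-sum pairwise:
1 XOR 5 = 4
The nim-sum is 4 ≠ 0, so this is an N-position: the player to move can win.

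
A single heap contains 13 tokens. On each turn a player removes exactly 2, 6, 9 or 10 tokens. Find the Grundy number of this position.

2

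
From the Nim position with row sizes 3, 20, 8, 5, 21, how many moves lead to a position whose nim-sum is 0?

1

Compute the nim-sum pairwise:
3 ⊕ 20 = 23
23 ⊕ 8 = 31
31 ⊕ 5 = 26
26 ⊕ 21 = 15
The overall nim-sum is X = 15. A row of size p has a winning move iff p XOR X < p (reduce it to p XOR X).
  3: 3 XOR 15 = 12 ≥ 3 — no move.
  20: 20 XOR 15 = 27 ≥ 20 — no move.
  8: 8 XOR 15 = 7 < 8 — winning move (to 7).
  5: 5 XOR 15 = 10 ≥ 5 — no move.
  21: 21 XOR 15 = 26 ≥ 21 — no move.
That gives 1 winning move.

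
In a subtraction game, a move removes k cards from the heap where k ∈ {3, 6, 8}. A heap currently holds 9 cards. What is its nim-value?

3

Build the Grundy sequence with g(k) = mex{g(k−s) : s ∈ {3, 6, 8}, s ≤ k}:
g(0) = mex{} = 0
g(1) = mex{} = 0
g(2) = mex{} = 0
g(3) = mex{0} = 1
g(4) = mex{0} = 1
g(5) = mex{0} = 1
g(6) = mex{0,1} = 2
g(7) = mex{0,1} = 2
g(8) = mex{0,1} = 2
g(9) = mex{0,1,2} = 3
So g(9) = 3.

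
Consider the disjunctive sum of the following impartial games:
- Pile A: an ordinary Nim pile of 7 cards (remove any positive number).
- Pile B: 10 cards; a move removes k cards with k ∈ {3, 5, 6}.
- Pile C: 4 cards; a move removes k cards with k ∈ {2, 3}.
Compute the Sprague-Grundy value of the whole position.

5

Pile A is a plain Nim pile of size 7, so its Grundy value is 7.
Grundy values for pile B (subtraction set {3, 5, 6}):
k:     0  1  2  3  4  5  6  7  8  9 10
g(k):  0  0  0  1  1  1  2  2  2  0  0
So g(10) = 0.
Build the Grundy sequence for pile C with g(k) = mex{g(k−s) : s ∈ {2, 3}, s ≤ k}:
k:     0  1  2  3  4
g(k):  0  0  1  1  2
So g(4) = 2.
The value of a disjunctive sum is the nim-sum of the parts.
Combined value = 7 ⊕ 0 ⊕ 2 = 5.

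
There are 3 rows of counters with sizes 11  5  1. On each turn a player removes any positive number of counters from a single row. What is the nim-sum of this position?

15

Nim-sum: 11 ⊕ 5 ⊕ 1 = 15.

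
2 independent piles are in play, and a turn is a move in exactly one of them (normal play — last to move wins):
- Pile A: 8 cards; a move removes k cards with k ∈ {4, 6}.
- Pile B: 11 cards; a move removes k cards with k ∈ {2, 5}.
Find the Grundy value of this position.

2

Grundy values for pile A (subtraction set {4, 6}):
k:     0  1  2  3  4  5  6  7  8
g(k):  0  0  0  0  1  1  1  1  2
So g(8) = 2.
Grundy values for pile B (subtraction set {2, 5}):
g(0) = mex{} = 0
g(1) = mex{} = 0
g(2) = mex{0} = 1
g(3) = mex{0} = 1
g(4) = mex{1} = 0
g(5) = mex{0,1} = 2
g(6) = mex{0} = 1
g(7) = mex{1,2} = 0
g(8) = mex{1} = 0
g(9) = mex{0} = 1
g(10) = mex{0,2} = 1
g(11) = mex{1} = 0
So g(11) = 0.
By the Sprague-Grundy theorem, the Grundy value of a sum of independent games is the XOR of the component values.
Combined value = 2 XOR 0 = 2.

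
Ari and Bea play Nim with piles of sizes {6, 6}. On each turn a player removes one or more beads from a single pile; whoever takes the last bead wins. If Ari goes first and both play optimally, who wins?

Bea wins

Bitwise XOR of the heap sizes:
  110  (6)
  110  (6)
  ---
  000  (0)
The nim-sum is 0, so this is a P-position: the player to move is in a losing position under optimal play; Ari is about to move from it and so loses — Bea wins.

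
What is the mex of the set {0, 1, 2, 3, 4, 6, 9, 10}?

5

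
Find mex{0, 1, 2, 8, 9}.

3

The values 0, 1, 2 are all present; 3 is the first non-negative integer missing from the set.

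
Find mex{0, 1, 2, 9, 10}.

3

The values 0, 1, 2 are all present; 3 is the first non-negative integer missing from the set.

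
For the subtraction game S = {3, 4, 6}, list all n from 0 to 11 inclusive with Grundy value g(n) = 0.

0, 1, 2, 9, 10, 11

Build the Grundy sequence with g(k) = mex{g(k−s) : s ∈ {3, 4, 6}, s ≤ k}:
g(0) = mex{} = 0
g(1) = mex{} = 0
g(2) = mex{} = 0
g(3) = mex{0} = 1
g(4) = mex{0} = 1
g(5) = mex{0} = 1
g(6) = mex{0,1} = 2
g(7) = mex{0,1} = 2
g(8) = mex{0,1} = 2
g(9) = mex{1,2} = 0
g(10) = mex{1,2} = 0
g(11) = mex{1,2} = 0
The P-positions (g = 0) in 0..11 are 0, 1, 2, 9, 10, 11.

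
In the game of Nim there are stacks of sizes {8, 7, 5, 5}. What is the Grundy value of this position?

15

Compute the nim-sum pairwise:
8 ^ 7 = 15
15 ^ 5 = 10
10 ^ 5 = 15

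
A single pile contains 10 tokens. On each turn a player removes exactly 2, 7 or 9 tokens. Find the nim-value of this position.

Build the Grundy sequence with g(k) = mex{g(k−s) : s ∈ {2, 7, 9}, s ≤ k}:
g(0) = mex{} = 0
g(1) = mex{} = 0
g(2) = mex{0} = 1
g(3) = mex{0} = 1
g(4) = mex{1} = 0
g(5) = mex{1} = 0
g(6) = mex{0} = 1
g(7) = mex{0} = 1
g(8) = mex{0,1} = 2
g(9) = mex{0,1} = 2
g(10) = mex{0,1,2} = 3
So g(10) = 3.

3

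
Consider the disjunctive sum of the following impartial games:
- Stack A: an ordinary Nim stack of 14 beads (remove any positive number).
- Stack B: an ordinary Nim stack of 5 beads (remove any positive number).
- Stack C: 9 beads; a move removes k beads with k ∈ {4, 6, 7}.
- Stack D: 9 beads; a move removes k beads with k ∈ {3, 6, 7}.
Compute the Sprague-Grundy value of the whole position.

10

Stack A is a plain Nim stack of size 14, so its Grundy value is 14.
Stack B is a plain Nim stack of size 5, so its Grundy value is 5.
Grundy values for stack C (subtraction set {4, 6, 7}):
k:     0  1  2  3  4  5  6  7  8  9
g(k):  0  0  0  0  1  1  1  1  2  2
So g(9) = 2.
Build the Grundy sequence for stack D with g(k) = mex{g(k−s) : s ∈ {3, 6, 7}, s ≤ k}:
k:     0  1  2  3  4  5  6  7  8  9
g(k):  0  0  0  1  1  1  2  2  2  3
So g(9) = 3.
By the Sprague-Grundy theorem, the Grundy value of a sum of independent games is the XOR of the component values.
Combined value = 14 XOR 5 XOR 2 XOR 3 = 10.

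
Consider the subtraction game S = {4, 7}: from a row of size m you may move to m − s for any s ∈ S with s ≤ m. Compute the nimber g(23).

Grundy values for subtraction set {4, 7}:
k:     0  1  2  3  4  5  6  7  8  9 10 11 12 13 14 15 16 17 18 19 20 21 22 23
g(k):  0  0  0  0  1  1  1  1  2  2  2  0  0  0  0  1  1  1  1  2  2  2  0  0
So g(23) = 0.

0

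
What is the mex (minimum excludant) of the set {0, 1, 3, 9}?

2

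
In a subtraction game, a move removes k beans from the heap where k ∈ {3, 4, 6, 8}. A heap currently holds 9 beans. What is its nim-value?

Build the Grundy sequence with g(k) = mex{g(k−s) : s ∈ {3, 4, 6, 8}, s ≤ k}:
g(0) = mex{} = 0
g(1) = mex{} = 0
g(2) = mex{} = 0
g(3) = mex{0} = 1
g(4) = mex{0} = 1
g(5) = mex{0} = 1
g(6) = mex{0,1} = 2
g(7) = mex{0,1} = 2
g(8) = mex{0,1} = 2
g(9) = mex{0,1,2} = 3
So g(9) = 3.

3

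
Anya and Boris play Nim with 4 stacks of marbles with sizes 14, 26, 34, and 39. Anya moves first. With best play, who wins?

Anya wins

Nim-sum: 14 ⊕ 26 ⊕ 34 ⊕ 39 = 17.
The nim-sum is 17 ≠ 0, so this is an N-position: the player to move can win; Anya has a winning move.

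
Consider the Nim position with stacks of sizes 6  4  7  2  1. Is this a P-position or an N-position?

In binary:
  110  (6)
  100  (4)
  111  (7)
  010  (2)
  001  (1)
  ---
  110  (6)
The nim-sum is 6 ≠ 0, so this is an N-position: the player to move can win.

N-position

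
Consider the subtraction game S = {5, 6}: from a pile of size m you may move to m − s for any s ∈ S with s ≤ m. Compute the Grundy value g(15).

0

Build the Grundy sequence with g(k) = mex{g(k−s) : s ∈ {5, 6}, s ≤ k}:
k:     0  1  2  3  4  5  6  7  8  9 10 11 12 13 14 15
g(k):  0  0  0  0  0  1  1  1  1  1  2  0  0  0  0  0
So g(15) = 0.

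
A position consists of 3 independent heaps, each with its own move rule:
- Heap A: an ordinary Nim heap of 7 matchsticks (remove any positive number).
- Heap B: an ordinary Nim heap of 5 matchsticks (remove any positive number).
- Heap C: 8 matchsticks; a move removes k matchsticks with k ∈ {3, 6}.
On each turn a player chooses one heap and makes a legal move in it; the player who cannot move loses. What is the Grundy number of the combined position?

0

Heap A is a plain Nim heap of size 7, so its Grundy value is 7.
Heap B is a plain Nim heap of size 5, so its Grundy value is 5.
Build the Grundy sequence for heap C with g(k) = mex{g(k−s) : s ∈ {3, 6}, s ≤ k}:
g(0) = mex{} = 0
g(1) = mex{} = 0
g(2) = mex{} = 0
g(3) = mex{0} = 1
g(4) = mex{0} = 1
g(5) = mex{0} = 1
g(6) = mex{0,1} = 2
g(7) = mex{0,1} = 2
g(8) = mex{0,1} = 2
So g(8) = 2.
By the Sprague-Grundy theorem, the Grundy value of a sum of independent games is the XOR of the component values.
Combined value = 7 XOR 5 XOR 2 = 0.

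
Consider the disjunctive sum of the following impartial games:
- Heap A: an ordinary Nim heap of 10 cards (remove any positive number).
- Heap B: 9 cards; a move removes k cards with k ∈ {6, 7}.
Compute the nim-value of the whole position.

11

Heap A is a plain Nim heap of size 10, so its Grundy value is 10.
For heap B, compute g(0), g(1), … with moves {6, 7}:
k:     0  1  2  3  4  5  6  7  8  9
g(k):  0  0  0  0  0  0  1  1  1  1
So g(9) = 1.
By the Sprague-Grundy theorem, the Grundy value of a sum of independent games is the XOR of the component values.
Combined value = 10 XOR 1 = 11.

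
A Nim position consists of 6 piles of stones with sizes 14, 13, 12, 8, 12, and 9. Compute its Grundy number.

2

Compute the nim-sum pairwise:
14 ⊕ 13 = 3
3 ⊕ 12 = 15
15 ⊕ 8 = 7
7 ⊕ 12 = 11
11 ⊕ 9 = 2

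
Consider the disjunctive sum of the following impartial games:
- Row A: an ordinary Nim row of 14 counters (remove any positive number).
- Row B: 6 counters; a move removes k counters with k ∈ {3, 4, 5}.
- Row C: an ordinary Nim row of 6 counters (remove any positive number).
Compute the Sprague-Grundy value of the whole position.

Row A is a plain Nim row of size 14, so its Grundy value is 14.
For row B, compute g(0), g(1), … with moves {3, 4, 5}:
k:     0  1  2  3  4  5  6
g(k):  0  0  0  1  1  1  2
So g(6) = 2.
Row C is a plain Nim row of size 6, so its Grundy value is 6.
The value of a disjunctive sum is the nim-sum of the parts.
Combined value = 14 XOR 2 XOR 6 = 10.

10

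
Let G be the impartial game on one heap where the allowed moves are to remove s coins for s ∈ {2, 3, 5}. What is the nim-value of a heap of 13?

Build the Grundy sequence with g(k) = mex{g(k−s) : s ∈ {2, 3, 5}, s ≤ k}:
k:     0  1  2  3  4  5  6  7  8  9 10 11 12 13
g(k):  0  0  1  1  2  2  3  0  0  1  1  2  2  3
So g(13) = 3.

3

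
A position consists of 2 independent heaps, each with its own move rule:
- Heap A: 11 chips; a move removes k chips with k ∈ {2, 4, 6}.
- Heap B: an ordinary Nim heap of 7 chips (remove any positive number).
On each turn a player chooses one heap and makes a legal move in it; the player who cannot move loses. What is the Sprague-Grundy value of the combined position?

6

Grundy values for heap A (subtraction set {2, 4, 6}):
k:     0  1  2  3  4  5  6  7  8  9 10 11
g(k):  0  0  1  1  2  2  3  3  0  0  1  1
So g(11) = 1.
Heap B is a plain Nim heap of size 7, so its Grundy value is 7.
By the Sprague-Grundy theorem, the Grundy value of a sum of independent games is the XOR of the component values.
Combined value = 1 XOR 7 = 6.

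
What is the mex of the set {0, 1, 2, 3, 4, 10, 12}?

5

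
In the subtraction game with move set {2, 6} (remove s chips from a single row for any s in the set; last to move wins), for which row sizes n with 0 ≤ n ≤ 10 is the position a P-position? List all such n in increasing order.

0, 1, 4, 5, 8, 9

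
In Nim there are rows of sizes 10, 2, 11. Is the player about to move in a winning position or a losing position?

Nim-sum: 10 ⊕ 2 ⊕ 11 = 3.
The nim-sum is 3 ≠ 0, so this is an N-position: the player to move can win.

Winning position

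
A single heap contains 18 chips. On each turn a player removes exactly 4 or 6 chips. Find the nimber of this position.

2

Build the Grundy sequence with g(k) = mex{g(k−s) : s ∈ {4, 6}, s ≤ k}:
k:     0  1  2  3  4  5  6  7  8  9 10 11 12 13 14 15 16 17 18
g(k):  0  0  0  0  1  1  1  1  2  2  0  0  0  0  1  1  1  1  2
So g(18) = 2.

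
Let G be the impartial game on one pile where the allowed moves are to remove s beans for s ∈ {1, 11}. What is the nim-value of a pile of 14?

0

Grundy values for subtraction set {1, 11}:
k:     0  1  2  3  4  5  6  7  8  9 10 11 12 13 14
g(k):  0  1  0  1  0  1  0  1  0  1  0  1  0  1  0
So g(14) = 0.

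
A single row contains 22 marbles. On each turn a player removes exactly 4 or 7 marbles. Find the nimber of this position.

0

Build the Grundy sequence with g(k) = mex{g(k−s) : s ∈ {4, 7}, s ≤ k}:
k:     0  1  2  3  4  5  6  7  8  9 10 11 12 13 14 15 16 17 18 19 20 21 22
g(k):  0  0  0  0  1  1  1  1  2  2  2  0  0  0  0  1  1  1  1  2  2  2  0
So g(22) = 0.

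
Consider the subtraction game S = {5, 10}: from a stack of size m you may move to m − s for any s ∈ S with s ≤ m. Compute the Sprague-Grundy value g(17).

0

Grundy values for subtraction set {5, 10}:
k:     0  1  2  3  4  5  6  7  8  9 10 11 12 13 14 15 16 17
g(k):  0  0  0  0  0  1  1  1  1  1  2  2  2  2  2  0  0  0
So g(17) = 0.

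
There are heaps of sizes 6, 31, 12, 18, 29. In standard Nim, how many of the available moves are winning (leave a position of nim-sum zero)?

3

Bitwise XOR of the heap sizes:
  00110  (6)
  11111  (31)
  01100  (12)
  10010  (18)
  11101  (29)
  -----
  11010  (26)
The overall nim-sum is X = 26. A heap of size p has a winning move iff p XOR X < p (reduce it to p XOR X).
  6: 6 XOR 26 = 28 ≥ 6 — no move.
  31: 31 XOR 26 = 5 < 31 — winning move (to 5).
  12: 12 XOR 26 = 22 ≥ 12 — no move.
  18: 18 XOR 26 = 8 < 18 — winning move (to 8).
  29: 29 XOR 26 = 7 < 29 — winning move (to 7).
That gives 3 winning moves.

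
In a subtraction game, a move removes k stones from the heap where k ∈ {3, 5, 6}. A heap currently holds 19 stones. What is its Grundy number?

0

Grundy values for subtraction set {3, 5, 6}:
k:     0  1  2  3  4  5  6  7  8  9 10 11 12 13 14 15 16 17 18 19
g(k):  0  0  0  1  1  1  2  2  2  0  0  0  1  1  1  2  2  2  0  0
So g(19) = 0.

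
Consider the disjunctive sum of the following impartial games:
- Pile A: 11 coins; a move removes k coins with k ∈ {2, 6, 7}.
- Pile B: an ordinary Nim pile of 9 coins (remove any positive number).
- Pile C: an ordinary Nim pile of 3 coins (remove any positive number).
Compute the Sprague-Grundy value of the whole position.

11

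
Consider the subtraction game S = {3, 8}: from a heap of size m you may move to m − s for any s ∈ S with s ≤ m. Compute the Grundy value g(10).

1

Grundy values for subtraction set {3, 8}:
g(0) = mex{} = 0
g(1) = mex{} = 0
g(2) = mex{} = 0
g(3) = mex{0} = 1
g(4) = mex{0} = 1
g(5) = mex{0} = 1
g(6) = mex{1} = 0
g(7) = mex{1} = 0
g(8) = mex{0,1} = 2
g(9) = mex{0} = 1
g(10) = mex{0} = 1
So g(10) = 1.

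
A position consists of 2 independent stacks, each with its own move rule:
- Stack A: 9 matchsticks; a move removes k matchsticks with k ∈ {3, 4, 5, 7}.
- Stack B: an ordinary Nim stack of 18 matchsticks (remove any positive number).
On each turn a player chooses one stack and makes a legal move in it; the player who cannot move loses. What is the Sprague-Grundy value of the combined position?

17

Build the Grundy sequence for stack A with g(k) = mex{g(k−s) : s ∈ {3, 4, 5, 7}, s ≤ k}:
k:     0  1  2  3  4  5  6  7  8  9
g(k):  0  0  0  1  1  1  2  2  2  3
So g(9) = 3.
Stack B is a plain Nim stack of size 18, so its Grundy value is 18.
By the Sprague-Grundy theorem, the Grundy value of a sum of independent games is the XOR of the component values.
Combined value = 3 ⊕ 18 = 17.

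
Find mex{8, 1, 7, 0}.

2

The values 0, 1 are all present; 2 is the first non-negative integer missing from the set.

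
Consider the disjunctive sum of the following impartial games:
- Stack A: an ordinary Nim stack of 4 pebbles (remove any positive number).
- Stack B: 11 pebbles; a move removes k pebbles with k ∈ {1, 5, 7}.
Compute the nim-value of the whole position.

5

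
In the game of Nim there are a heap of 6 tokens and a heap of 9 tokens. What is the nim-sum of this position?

Compute the nim-sum pairwise:
6 ^ 9 = 15

15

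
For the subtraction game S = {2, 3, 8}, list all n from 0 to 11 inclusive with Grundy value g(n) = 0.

Grundy values for subtraction set {2, 3, 8}:
k:     0  1  2  3  4  5  6  7  8  9 10 11
g(k):  0  0  1  1  2  0  0  1  1  2  0  0
The P-positions (g = 0) in 0..11 are 0, 1, 5, 6, 10, 11.

0, 1, 5, 6, 10, 11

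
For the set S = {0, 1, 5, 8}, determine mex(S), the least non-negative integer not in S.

2

The values 0, 1 are all present; 2 is the first non-negative integer missing from the set.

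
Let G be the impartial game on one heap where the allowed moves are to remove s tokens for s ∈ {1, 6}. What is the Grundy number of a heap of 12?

Compute g(0), g(1), … for moves {1, 6}:
g(0) = mex{} = 0
g(1) = mex{0} = 1
g(2) = mex{1} = 0
g(3) = mex{0} = 1
g(4) = mex{1} = 0
g(5) = mex{0} = 1
g(6) = mex{0,1} = 2
g(7) = mex{1,2} = 0
g(8) = mex{0} = 1
g(9) = mex{1} = 0
g(10) = mex{0} = 1
g(11) = mex{1} = 0
g(12) = mex{0,2} = 1
So g(12) = 1.

1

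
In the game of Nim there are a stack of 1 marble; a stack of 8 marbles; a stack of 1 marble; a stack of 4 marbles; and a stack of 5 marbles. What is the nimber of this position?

9

Nim-sum: 1 ^ 8 ^ 1 ^ 4 ^ 5 = 9.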